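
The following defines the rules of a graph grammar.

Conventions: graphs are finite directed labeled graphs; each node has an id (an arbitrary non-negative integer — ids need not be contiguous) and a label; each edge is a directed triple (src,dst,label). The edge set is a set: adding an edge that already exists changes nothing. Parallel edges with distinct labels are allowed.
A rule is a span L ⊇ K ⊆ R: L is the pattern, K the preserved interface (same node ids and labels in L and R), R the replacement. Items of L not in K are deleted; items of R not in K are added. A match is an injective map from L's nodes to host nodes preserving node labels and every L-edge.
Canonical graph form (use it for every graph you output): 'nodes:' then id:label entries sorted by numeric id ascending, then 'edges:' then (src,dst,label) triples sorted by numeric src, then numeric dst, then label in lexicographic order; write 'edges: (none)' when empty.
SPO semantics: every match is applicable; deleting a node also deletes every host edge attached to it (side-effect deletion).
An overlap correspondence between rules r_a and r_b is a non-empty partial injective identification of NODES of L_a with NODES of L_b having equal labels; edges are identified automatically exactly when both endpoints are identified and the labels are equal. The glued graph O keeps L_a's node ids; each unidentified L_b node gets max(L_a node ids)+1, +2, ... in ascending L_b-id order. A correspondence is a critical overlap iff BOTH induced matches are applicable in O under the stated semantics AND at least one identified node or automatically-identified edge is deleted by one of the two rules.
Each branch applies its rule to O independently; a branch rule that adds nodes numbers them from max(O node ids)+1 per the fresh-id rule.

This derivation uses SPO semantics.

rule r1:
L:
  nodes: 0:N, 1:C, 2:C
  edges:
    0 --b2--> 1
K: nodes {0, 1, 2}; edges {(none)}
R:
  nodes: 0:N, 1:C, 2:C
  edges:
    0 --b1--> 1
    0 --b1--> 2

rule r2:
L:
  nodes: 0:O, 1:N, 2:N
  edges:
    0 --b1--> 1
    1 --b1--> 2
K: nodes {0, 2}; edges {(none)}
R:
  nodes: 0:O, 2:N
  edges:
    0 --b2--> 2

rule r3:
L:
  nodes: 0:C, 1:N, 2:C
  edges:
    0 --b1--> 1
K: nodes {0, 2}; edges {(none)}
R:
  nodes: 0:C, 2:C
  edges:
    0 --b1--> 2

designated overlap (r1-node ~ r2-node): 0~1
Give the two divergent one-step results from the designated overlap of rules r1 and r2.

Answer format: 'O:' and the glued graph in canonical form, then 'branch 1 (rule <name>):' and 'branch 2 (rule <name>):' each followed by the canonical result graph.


O:
nodes: 0:N, 1:C, 2:C, 3:O, 4:N
edges: (0,1,b2); (0,4,b1); (3,0,b1)
branch 1 (rule r1):
nodes: 0:N, 1:C, 2:C, 3:O, 4:N
edges: (0,1,b1); (0,2,b1); (0,4,b1); (3,0,b1)
branch 2 (rule r2):
nodes: 1:C, 2:C, 3:O, 4:N
edges: (3,4,b2)


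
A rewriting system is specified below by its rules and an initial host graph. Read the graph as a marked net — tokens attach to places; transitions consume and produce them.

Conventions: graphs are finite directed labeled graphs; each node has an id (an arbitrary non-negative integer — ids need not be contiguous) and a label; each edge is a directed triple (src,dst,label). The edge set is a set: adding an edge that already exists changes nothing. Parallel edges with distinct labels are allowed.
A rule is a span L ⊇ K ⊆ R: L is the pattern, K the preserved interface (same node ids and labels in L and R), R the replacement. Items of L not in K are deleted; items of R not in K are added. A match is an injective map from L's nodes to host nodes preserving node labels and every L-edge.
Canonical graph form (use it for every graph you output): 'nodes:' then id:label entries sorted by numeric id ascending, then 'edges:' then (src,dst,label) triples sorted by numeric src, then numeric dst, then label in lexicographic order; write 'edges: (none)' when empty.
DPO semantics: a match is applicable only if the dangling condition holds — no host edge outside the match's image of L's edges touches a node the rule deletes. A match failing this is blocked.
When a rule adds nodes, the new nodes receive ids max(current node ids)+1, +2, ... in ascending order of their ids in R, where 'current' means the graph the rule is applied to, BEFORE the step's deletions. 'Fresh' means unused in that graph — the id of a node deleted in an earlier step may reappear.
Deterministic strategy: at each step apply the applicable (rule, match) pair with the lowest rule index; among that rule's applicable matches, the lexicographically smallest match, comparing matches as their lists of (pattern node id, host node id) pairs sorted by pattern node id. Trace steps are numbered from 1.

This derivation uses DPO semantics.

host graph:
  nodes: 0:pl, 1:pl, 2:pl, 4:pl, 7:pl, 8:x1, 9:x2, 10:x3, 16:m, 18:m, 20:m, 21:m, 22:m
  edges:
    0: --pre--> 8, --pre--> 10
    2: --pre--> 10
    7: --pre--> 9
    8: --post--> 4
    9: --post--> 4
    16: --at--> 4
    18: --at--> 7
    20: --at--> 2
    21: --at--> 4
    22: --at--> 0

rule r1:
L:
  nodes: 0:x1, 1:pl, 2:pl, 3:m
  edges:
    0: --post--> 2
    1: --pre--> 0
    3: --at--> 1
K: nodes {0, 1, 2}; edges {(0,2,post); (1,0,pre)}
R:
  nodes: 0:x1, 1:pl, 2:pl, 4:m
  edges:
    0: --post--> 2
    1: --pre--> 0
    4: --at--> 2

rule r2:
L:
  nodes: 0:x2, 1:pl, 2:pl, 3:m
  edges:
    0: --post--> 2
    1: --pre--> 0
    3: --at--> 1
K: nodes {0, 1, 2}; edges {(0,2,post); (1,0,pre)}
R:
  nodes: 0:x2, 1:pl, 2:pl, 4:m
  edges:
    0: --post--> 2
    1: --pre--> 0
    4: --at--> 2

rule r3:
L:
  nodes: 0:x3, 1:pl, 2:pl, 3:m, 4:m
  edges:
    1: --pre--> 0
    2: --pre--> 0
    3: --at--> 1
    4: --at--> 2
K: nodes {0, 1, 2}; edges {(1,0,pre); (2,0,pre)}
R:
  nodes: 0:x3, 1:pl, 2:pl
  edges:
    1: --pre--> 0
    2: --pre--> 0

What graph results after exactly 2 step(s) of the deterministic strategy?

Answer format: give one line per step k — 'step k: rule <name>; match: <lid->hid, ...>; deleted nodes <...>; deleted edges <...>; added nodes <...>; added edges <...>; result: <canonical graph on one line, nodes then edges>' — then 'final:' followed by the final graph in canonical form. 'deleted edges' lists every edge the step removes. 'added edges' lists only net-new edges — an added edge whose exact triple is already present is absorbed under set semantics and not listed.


step 1: rule r1; match: 0->8, 1->0, 2->4, 3->22; deleted nodes 22; deleted edges (22,0,at); added nodes 23; added edges (23,4,at); result: nodes: 0:pl, 1:pl, 2:pl, 4:pl, 7:pl, 8:x1, 9:x2, 10:x3, 16:m, 18:m, 20:m, 21:m, 23:m edges: (0,8,pre); (0,10,pre); (2,10,pre); (7,9,pre); (8,4,post); (9,4,post); (16,4,at); (18,7,at); (20,2,at); (21,4,at); (23,4,at)
step 2: rule r2; match: 0->9, 1->7, 2->4, 3->18; deleted nodes 18; deleted edges (18,7,at); added nodes 24; added edges (24,4,at); result: nodes: 0:pl, 1:pl, 2:pl, 4:pl, 7:pl, 8:x1, 9:x2, 10:x3, 16:m, 20:m, 21:m, 23:m, 24:m edges: (0,8,pre); (0,10,pre); (2,10,pre); (7,9,pre); (8,4,post); (9,4,post); (16,4,at); (20,2,at); (21,4,at); (23,4,at); (24,4,at)
final:
nodes: 0:pl, 1:pl, 2:pl, 4:pl, 7:pl, 8:x1, 9:x2, 10:x3, 16:m, 20:m, 21:m, 23:m, 24:m
edges: (0,8,pre); (0,10,pre); (2,10,pre); (7,9,pre); (8,4,post); (9,4,post); (16,4,at); (20,2,at); (21,4,at); (23,4,at); (24,4,at)


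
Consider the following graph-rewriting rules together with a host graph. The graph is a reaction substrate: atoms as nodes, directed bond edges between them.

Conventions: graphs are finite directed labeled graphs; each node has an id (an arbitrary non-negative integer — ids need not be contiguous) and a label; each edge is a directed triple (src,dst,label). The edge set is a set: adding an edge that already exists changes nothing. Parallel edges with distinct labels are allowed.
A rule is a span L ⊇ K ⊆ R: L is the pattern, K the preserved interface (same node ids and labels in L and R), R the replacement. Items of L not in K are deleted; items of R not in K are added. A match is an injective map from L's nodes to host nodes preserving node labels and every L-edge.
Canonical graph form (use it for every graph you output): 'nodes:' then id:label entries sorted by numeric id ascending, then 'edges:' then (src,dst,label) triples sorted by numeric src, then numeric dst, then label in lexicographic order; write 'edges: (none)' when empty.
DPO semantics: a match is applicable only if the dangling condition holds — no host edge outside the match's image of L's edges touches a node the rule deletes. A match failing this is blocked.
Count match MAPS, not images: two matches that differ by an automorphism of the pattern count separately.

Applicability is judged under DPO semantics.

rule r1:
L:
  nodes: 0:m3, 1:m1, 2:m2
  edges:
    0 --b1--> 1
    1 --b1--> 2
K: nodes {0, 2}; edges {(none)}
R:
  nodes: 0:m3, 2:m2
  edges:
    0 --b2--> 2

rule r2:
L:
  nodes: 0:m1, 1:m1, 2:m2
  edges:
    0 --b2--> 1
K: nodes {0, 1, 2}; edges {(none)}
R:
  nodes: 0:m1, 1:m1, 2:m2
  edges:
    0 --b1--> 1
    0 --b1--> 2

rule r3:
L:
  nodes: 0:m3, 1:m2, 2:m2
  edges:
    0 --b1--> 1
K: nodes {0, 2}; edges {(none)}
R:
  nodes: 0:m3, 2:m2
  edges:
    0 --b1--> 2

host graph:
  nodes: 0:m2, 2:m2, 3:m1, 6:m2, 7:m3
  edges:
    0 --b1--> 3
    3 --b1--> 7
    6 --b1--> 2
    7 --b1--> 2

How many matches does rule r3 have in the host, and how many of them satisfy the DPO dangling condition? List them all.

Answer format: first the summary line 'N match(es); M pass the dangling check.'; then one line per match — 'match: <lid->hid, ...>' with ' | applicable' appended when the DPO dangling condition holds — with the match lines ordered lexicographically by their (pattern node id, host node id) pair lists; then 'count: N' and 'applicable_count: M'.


2 match(es); 0 pass the dangling check.
match: 0->7, 1->2, 2->0
match: 0->7, 1->2, 2->6
count: 2
applicable_count: 0


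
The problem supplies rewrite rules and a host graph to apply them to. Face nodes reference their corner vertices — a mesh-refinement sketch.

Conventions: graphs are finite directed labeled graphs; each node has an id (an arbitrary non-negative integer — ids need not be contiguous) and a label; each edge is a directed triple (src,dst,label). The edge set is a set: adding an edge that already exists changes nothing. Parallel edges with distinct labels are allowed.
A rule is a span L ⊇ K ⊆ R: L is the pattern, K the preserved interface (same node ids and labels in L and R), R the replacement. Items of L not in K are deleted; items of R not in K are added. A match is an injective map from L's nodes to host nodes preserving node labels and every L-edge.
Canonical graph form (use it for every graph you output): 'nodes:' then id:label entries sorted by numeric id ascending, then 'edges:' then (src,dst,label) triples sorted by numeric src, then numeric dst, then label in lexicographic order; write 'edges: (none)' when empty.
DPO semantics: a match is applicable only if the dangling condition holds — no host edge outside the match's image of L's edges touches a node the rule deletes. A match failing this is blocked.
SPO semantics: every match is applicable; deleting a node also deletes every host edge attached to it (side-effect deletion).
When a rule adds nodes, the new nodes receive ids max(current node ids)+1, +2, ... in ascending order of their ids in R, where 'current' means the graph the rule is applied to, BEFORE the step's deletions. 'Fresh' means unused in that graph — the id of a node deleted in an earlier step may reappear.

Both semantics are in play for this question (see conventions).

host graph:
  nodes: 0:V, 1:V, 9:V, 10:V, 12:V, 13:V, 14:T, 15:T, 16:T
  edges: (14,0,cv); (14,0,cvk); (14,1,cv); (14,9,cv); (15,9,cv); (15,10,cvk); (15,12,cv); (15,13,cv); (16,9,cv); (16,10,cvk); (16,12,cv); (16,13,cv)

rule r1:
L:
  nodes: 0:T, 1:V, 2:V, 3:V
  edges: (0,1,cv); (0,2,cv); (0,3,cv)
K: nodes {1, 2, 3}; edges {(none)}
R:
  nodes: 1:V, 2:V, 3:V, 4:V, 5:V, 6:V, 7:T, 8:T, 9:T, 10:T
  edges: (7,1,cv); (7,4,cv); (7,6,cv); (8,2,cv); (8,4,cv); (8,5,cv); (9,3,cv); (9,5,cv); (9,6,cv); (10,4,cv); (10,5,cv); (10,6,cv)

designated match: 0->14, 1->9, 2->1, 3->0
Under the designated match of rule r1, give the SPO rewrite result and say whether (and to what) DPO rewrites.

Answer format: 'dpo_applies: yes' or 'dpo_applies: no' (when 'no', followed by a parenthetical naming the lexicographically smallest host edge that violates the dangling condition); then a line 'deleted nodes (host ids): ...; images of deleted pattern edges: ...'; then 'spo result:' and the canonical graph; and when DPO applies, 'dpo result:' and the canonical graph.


dpo_applies: no
(the rule deletes node 14, which keeps host edge (14,0,cvk) outside the match image — the dangling condition fails, DPO blocks; SPO proceeds and side-deletes such edges)
deleted nodes (host ids): 14; images of deleted pattern edges: (14,0,cv); (14,1,cv); (14,9,cv)
spo result:
nodes: 0:V, 1:V, 9:V, 10:V, 12:V, 13:V, 15:T, 16:T, 17:V, 18:V, 19:V, 20:T, 21:T, 22:T, 23:T
edges: (15,9,cv); (15,10,cvk); (15,12,cv); (15,13,cv); (16,9,cv); (16,10,cvk); (16,12,cv); (16,13,cv); (20,9,cv); (20,17,cv); (20,19,cv); (21,1,cv); (21,17,cv); (21,18,cv); (22,0,cv); (22,18,cv); (22,19,cv); (23,17,cv); (23,18,cv); (23,19,cv)


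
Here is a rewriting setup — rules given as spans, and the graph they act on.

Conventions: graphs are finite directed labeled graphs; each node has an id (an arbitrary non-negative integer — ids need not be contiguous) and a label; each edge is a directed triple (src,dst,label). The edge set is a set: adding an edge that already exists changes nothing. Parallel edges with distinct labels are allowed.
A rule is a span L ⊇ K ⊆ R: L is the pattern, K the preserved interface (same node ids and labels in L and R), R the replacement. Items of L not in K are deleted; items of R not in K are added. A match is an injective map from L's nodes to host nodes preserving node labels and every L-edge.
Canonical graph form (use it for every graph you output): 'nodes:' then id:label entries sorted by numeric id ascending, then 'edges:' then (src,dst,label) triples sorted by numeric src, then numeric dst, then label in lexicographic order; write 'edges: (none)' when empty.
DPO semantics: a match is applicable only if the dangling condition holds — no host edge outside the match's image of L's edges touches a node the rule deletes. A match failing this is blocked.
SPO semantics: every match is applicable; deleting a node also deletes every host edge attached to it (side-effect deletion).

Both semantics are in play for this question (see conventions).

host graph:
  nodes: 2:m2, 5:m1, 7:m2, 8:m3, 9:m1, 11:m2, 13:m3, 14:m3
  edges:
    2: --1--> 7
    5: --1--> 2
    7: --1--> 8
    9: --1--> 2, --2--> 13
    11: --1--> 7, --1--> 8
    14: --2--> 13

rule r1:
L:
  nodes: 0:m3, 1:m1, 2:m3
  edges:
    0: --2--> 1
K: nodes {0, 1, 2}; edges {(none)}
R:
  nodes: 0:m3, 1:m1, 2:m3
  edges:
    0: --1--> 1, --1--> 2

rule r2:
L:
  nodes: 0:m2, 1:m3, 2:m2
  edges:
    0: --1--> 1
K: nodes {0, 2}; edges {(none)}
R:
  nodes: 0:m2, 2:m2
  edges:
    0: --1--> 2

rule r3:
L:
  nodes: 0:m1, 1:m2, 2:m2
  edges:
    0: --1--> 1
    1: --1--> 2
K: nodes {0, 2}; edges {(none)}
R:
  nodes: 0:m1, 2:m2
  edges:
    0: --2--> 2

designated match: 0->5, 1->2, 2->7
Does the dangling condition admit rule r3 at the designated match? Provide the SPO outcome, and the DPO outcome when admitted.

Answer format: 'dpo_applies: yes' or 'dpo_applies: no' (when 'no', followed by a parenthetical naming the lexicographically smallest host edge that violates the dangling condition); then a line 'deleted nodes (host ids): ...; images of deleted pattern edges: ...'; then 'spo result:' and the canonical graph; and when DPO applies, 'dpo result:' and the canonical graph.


dpo_applies: no
(the rule deletes node 2, which keeps host edge (9,2,1) outside the match image — the dangling condition fails, DPO blocks; SPO proceeds and side-deletes such edges)
deleted nodes (host ids): 2; images of deleted pattern edges: (2,7,1); (5,2,1)
spo result:
nodes: 5:m1, 7:m2, 8:m3, 9:m1, 11:m2, 13:m3, 14:m3
edges: (5,7,2); (7,8,1); (9,13,2); (11,7,1); (11,8,1); (14,13,2)


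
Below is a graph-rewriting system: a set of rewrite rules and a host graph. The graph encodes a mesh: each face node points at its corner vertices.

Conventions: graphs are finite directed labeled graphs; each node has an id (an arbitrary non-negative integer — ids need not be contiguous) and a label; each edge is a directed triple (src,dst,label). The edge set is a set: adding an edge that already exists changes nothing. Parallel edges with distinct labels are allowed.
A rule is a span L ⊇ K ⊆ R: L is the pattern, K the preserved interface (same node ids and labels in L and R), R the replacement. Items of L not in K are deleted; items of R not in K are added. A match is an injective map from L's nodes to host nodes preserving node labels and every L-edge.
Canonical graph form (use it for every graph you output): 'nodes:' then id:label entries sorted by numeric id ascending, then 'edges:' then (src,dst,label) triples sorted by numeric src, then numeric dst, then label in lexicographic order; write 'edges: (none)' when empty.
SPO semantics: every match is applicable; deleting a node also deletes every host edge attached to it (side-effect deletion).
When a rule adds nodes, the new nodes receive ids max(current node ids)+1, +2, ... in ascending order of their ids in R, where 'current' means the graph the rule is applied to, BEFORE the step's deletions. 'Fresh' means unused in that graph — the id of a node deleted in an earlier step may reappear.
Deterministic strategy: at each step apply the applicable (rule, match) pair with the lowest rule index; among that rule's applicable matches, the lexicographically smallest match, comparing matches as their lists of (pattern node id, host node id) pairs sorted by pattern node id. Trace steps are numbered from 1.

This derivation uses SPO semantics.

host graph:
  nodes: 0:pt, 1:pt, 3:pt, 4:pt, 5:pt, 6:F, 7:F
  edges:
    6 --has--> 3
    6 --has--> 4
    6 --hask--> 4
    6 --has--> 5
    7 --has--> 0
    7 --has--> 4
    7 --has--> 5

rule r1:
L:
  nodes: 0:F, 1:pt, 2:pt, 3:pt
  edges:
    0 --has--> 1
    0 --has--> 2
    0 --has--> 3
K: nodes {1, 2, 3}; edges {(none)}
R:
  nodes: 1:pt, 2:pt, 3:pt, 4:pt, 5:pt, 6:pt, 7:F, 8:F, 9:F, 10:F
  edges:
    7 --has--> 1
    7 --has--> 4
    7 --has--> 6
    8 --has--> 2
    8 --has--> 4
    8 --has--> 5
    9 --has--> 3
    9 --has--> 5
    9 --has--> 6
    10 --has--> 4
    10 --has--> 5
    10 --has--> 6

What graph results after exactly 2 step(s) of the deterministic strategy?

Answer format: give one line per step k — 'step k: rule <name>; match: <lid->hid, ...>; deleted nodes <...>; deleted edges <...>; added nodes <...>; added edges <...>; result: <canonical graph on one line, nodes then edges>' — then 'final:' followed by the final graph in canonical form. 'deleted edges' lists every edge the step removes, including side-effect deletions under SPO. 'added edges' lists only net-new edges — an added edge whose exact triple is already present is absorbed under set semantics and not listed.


step 1: rule r1; match: 0->6, 1->3, 2->4, 3->5; deleted nodes 6; deleted edges (6,3,has); (6,4,has); (6,4,hask); (6,5,has); added nodes 8, 9, 10, 11, 12, 13, 14; added edges (11,3,has); (11,8,has); (11,10,has); (12,4,has); (12,8,has); (12,9,has); (13,5,has); (13,9,has); (13,10,has); (14,8,has); (14,9,has); (14,10,has); result: nodes: 0:pt, 1:pt, 3:pt, 4:pt, 5:pt, 7:F, 8:pt, 9:pt, 10:pt, 11:F, 12:F, 13:F, 14:F edges: (7,0,has); (7,4,has); (7,5,has); (11,3,has); (11,8,has); (11,10,has); (12,4,has); (12,8,has); (12,9,has); (13,5,has); (13,9,has); (13,10,has); (14,8,has); (14,9,has); (14,10,has)
step 2: rule r1; match: 0->7, 1->0, 2->4, 3->5; deleted nodes 7; deleted edges (7,0,has); (7,4,has); (7,5,has); added nodes 15, 16, 17, 18, 19, 20, 21; added edges (18,0,has); (18,15,has); (18,17,has); (19,4,has); (19,15,has); (19,16,has); (20,5,has); (20,16,has); (20,17,has); (21,15,has); (21,16,has); (21,17,has); result: nodes: 0:pt, 1:pt, 3:pt, 4:pt, 5:pt, 8:pt, 9:pt, 10:pt, 11:F, 12:F, 13:F, 14:F, 15:pt, 16:pt, 17:pt, 18:F, 19:F, 20:F, 21:F edges: (11,3,has); (11,8,has); (11,10,has); (12,4,has); (12,8,has); (12,9,has); (13,5,has); (13,9,has); (13,10,has); (14,8,has); (14,9,has); (14,10,has); (18,0,has); (18,15,has); (18,17,has); (19,4,has); (19,15,has); (19,16,has); (20,5,has); (20,16,has); (20,17,has); (21,15,has); (21,16,has); (21,17,has)
final:
nodes: 0:pt, 1:pt, 3:pt, 4:pt, 5:pt, 8:pt, 9:pt, 10:pt, 11:F, 12:F, 13:F, 14:F, 15:pt, 16:pt, 17:pt, 18:F, 19:F, 20:F, 21:F
edges: (11,3,has); (11,8,has); (11,10,has); (12,4,has); (12,8,has); (12,9,has); (13,5,has); (13,9,has); (13,10,has); (14,8,has); (14,9,has); (14,10,has); (18,0,has); (18,15,has); (18,17,has); (19,4,has); (19,15,has); (19,16,has); (20,5,has); (20,16,has); (20,17,has); (21,15,has); (21,16,has); (21,17,has)


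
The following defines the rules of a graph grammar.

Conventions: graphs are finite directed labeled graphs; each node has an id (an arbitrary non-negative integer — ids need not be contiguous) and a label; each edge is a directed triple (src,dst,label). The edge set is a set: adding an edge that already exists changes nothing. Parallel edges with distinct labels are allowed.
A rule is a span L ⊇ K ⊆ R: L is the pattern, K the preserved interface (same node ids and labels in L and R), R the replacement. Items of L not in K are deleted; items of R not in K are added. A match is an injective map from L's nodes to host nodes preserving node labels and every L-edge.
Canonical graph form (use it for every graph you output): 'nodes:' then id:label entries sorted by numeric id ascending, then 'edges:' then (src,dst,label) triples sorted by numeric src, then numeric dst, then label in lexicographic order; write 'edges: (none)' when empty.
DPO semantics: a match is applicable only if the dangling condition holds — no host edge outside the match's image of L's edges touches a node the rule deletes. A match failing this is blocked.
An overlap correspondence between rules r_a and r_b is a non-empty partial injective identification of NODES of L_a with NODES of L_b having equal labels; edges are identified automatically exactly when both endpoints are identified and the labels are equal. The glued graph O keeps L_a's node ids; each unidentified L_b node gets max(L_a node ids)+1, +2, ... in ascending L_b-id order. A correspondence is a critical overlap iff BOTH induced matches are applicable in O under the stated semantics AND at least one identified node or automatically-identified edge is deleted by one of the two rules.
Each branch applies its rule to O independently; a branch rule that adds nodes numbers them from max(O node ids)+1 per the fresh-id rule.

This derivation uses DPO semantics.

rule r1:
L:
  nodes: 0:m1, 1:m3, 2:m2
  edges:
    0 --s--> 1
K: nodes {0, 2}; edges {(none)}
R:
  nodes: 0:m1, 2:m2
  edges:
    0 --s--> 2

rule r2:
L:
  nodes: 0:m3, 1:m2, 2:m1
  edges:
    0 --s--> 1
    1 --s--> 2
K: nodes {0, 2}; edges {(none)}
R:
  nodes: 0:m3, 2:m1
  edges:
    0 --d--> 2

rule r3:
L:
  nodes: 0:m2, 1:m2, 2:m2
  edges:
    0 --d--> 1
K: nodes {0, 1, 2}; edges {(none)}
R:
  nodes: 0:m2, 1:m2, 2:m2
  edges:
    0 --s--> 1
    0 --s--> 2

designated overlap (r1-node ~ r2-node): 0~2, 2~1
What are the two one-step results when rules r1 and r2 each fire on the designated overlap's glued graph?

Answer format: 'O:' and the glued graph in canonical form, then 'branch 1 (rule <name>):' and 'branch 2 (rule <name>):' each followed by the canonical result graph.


O:
nodes: 0:m1, 1:m3, 2:m2, 3:m3
edges: (0,1,s); (2,0,s); (3,2,s)
branch 1 (rule r1):
nodes: 0:m1, 2:m2, 3:m3
edges: (0,2,s); (2,0,s); (3,2,s)
branch 2 (rule r2):
nodes: 0:m1, 1:m3, 3:m3
edges: (0,1,s); (3,0,d)


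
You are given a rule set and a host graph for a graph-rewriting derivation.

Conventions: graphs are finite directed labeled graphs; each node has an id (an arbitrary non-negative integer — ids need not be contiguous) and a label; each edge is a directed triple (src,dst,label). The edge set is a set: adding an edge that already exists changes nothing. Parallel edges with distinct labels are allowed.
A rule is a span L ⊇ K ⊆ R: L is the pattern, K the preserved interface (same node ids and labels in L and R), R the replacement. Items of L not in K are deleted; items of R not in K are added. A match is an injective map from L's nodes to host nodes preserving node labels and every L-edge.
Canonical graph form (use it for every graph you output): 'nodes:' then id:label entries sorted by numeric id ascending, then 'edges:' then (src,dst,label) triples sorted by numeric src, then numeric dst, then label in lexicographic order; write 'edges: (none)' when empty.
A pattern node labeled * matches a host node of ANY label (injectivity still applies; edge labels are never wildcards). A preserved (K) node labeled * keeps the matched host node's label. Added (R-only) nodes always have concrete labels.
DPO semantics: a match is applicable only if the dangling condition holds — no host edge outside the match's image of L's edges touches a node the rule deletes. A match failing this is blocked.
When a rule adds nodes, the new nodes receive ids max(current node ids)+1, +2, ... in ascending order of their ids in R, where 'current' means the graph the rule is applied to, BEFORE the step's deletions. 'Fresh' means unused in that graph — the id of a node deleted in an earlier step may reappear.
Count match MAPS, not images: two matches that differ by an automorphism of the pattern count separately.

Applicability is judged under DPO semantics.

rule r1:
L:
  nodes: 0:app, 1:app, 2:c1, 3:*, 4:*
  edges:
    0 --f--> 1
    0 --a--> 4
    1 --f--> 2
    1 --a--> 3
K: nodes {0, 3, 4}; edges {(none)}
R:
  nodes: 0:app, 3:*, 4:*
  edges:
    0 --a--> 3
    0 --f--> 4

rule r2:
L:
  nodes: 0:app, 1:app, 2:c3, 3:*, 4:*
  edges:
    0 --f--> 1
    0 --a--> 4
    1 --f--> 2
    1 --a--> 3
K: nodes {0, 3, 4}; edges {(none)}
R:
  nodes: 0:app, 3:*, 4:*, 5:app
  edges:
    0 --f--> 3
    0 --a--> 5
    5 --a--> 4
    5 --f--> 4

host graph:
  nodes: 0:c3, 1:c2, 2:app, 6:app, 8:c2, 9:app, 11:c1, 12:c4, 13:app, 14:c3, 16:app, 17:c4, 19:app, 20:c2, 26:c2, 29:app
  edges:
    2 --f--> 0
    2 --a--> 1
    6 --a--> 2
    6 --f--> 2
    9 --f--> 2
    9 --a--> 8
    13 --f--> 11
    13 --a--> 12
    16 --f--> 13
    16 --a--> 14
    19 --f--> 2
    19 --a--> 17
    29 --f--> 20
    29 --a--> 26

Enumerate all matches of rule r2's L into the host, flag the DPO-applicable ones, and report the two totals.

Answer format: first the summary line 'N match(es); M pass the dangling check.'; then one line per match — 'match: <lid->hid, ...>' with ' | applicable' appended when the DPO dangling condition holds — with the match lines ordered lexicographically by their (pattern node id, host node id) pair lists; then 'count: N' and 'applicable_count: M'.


2 match(es); 0 pass the dangling check.
match: 0->9, 1->2, 2->0, 3->1, 4->8
match: 0->19, 1->2, 2->0, 3->1, 4->17
count: 2
applicable_count: 0


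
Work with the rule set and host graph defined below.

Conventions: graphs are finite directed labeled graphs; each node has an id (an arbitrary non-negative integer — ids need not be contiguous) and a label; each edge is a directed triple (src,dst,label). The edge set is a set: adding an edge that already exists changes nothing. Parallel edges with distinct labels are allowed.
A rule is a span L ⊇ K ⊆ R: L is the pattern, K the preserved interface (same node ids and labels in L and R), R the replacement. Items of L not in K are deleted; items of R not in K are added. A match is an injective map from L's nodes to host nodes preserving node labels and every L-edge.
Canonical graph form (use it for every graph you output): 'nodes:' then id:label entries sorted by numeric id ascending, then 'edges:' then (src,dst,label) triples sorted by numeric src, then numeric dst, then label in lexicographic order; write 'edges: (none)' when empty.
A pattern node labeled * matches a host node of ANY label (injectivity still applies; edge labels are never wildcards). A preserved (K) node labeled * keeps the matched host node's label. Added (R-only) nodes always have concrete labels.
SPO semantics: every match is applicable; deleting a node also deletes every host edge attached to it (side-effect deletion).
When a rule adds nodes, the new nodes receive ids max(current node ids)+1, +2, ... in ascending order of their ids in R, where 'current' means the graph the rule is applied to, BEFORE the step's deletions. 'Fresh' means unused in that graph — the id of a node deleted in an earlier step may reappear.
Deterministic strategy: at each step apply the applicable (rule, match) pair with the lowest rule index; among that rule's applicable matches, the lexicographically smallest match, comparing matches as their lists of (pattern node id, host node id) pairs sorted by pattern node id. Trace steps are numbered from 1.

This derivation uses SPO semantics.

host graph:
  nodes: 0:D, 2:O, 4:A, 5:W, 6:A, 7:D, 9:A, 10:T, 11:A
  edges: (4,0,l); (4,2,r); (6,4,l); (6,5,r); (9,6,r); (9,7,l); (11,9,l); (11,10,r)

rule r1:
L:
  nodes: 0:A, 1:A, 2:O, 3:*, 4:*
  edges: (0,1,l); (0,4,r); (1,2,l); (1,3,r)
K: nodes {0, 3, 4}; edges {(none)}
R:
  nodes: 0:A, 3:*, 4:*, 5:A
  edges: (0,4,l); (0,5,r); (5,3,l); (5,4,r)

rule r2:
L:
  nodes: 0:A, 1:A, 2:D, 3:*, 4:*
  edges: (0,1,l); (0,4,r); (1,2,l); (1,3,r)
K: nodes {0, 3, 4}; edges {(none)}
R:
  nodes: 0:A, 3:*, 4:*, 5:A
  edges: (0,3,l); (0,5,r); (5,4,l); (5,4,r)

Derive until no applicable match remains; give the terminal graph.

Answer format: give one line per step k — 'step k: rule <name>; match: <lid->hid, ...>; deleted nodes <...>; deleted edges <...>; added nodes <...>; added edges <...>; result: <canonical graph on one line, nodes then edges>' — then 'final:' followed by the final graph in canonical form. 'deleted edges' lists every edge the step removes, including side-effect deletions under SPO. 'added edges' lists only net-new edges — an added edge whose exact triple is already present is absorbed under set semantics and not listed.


step 1: rule r2; match: 0->6, 1->4, 2->0, 3->2, 4->5; deleted nodes 0, 4; deleted edges (4,0,l); (4,2,r); (6,4,l); (6,5,r); added nodes 12; added edges (6,2,l); (6,12,r); (12,5,l); (12,5,r); result: nodes: 2:O, 5:W, 6:A, 7:D, 9:A, 10:T, 11:A, 12:A edges: (6,2,l); (6,12,r); (9,6,r); (9,7,l); (11,9,l); (11,10,r); (12,5,l); (12,5,r)
step 2: rule r2; match: 0->11, 1->9, 2->7, 3->6, 4->10; deleted nodes 7, 9; deleted edges (9,6,r); (9,7,l); (11,9,l); (11,10,r); added nodes 13; added edges (11,6,l); (11,13,r); (13,10,l); (13,10,r); result: nodes: 2:O, 5:W, 6:A, 10:T, 11:A, 12:A, 13:A edges: (6,2,l); (6,12,r); (11,6,l); (11,13,r); (12,5,l); (12,5,r); (13,10,l); (13,10,r)
step 3: rule r1; match: 0->11, 1->6, 2->2, 3->12, 4->13; deleted nodes 2, 6; deleted edges (6,2,l); (6,12,r); (11,6,l); (11,13,r); added nodes 14; added edges (11,13,l); (11,14,r); (14,12,l); (14,13,r); result: nodes: 5:W, 10:T, 11:A, 12:A, 13:A, 14:A edges: (11,13,l); (11,14,r); (12,5,l); (12,5,r); (13,10,l); (13,10,r); (14,12,l); (14,13,r)
final:
nodes: 5:W, 10:T, 11:A, 12:A, 13:A, 14:A
edges: (11,13,l); (11,14,r); (12,5,l); (12,5,r); (13,10,l); (13,10,r); (14,12,l); (14,13,r)


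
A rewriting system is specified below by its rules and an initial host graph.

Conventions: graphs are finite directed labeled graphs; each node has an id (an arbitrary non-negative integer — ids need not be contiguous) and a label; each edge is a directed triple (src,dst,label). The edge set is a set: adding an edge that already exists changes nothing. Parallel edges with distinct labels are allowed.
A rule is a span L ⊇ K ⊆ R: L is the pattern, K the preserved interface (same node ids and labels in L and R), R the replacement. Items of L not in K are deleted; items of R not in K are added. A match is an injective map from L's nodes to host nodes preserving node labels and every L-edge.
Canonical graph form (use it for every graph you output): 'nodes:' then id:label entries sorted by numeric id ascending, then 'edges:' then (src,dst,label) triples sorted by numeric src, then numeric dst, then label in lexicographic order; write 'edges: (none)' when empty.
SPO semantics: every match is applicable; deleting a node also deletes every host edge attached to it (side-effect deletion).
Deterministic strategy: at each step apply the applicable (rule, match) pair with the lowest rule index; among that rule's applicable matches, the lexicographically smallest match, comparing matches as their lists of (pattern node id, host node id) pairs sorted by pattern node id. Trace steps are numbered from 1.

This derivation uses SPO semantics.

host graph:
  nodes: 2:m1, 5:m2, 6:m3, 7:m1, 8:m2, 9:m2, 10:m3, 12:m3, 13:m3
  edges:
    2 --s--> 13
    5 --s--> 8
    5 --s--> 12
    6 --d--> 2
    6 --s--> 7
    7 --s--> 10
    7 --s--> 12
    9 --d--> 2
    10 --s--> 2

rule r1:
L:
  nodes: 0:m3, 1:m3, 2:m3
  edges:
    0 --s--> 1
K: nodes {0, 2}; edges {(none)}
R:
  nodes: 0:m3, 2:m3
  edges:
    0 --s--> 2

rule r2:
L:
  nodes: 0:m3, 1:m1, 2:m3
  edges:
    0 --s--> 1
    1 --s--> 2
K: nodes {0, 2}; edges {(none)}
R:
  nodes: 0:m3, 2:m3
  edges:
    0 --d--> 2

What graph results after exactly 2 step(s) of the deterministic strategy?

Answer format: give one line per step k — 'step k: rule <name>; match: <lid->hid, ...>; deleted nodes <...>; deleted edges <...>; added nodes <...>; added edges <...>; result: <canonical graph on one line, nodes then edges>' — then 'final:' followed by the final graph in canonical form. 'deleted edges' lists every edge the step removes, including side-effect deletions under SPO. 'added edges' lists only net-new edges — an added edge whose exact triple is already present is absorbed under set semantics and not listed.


step 1: rule r2; match: 0->6, 1->7, 2->10; deleted nodes 7; deleted edges (6,7,s); (7,10,s); (7,12,s); added nodes (none); added edges (6,10,d); result: nodes: 2:m1, 5:m2, 6:m3, 8:m2, 9:m2, 10:m3, 12:m3, 13:m3 edges: (2,13,s); (5,8,s); (5,12,s); (6,2,d); (6,10,d); (9,2,d); (10,2,s)
step 2: rule r2; match: 0->10, 1->2, 2->13; deleted nodes 2; deleted edges (2,13,s); (6,2,d); (9,2,d); (10,2,s); added nodes (none); added edges (10,13,d); result: nodes: 5:m2, 6:m3, 8:m2, 9:m2, 10:m3, 12:m3, 13:m3 edges: (5,8,s); (5,12,s); (6,10,d); (10,13,d)
final:
nodes: 5:m2, 6:m3, 8:m2, 9:m2, 10:m3, 12:m3, 13:m3
edges: (5,8,s); (5,12,s); (6,10,d); (10,13,d)


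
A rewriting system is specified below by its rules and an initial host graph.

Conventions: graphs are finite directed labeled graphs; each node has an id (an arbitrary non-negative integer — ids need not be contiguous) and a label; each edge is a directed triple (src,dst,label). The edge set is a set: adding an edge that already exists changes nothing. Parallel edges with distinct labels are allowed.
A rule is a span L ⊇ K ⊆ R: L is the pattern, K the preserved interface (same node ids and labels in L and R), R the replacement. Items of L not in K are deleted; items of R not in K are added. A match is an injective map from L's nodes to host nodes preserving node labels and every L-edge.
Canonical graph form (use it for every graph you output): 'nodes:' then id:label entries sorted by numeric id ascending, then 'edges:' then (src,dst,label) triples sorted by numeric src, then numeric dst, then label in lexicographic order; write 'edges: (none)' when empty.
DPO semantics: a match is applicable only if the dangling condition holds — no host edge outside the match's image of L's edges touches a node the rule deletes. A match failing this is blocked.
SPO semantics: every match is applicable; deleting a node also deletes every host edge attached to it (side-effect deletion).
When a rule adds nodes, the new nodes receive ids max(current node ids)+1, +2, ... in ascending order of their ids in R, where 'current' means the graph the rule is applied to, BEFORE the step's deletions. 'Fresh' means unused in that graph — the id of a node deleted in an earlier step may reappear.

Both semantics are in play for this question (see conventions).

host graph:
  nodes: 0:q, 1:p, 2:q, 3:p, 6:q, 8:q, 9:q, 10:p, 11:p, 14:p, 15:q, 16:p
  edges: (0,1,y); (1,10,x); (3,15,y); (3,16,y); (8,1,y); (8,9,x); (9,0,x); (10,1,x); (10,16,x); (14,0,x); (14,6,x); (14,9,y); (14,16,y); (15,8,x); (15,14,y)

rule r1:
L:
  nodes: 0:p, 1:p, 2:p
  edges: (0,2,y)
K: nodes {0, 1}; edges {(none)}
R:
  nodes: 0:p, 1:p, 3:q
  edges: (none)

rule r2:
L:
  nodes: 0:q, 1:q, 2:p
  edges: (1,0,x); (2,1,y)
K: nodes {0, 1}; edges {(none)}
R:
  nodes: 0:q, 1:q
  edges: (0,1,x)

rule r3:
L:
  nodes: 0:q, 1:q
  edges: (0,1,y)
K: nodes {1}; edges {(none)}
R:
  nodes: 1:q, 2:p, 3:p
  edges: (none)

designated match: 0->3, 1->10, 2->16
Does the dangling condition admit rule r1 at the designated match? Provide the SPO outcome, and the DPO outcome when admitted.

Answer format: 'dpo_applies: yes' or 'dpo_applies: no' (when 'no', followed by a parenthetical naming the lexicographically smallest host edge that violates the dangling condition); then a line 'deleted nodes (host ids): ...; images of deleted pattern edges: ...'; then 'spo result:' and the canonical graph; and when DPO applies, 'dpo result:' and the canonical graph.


dpo_applies: no
(the rule deletes node 16, which keeps host edge (10,16,x) outside the match image — the dangling condition fails, DPO blocks; SPO proceeds and side-deletes such edges)
deleted nodes (host ids): 16; images of deleted pattern edges: (3,16,y)
spo result:
nodes: 0:q, 1:p, 2:q, 3:p, 6:q, 8:q, 9:q, 10:p, 11:p, 14:p, 15:q, 17:q
edges: (0,1,y); (1,10,x); (3,15,y); (8,1,y); (8,9,x); (9,0,x); (10,1,x); (14,0,x); (14,6,x); (14,9,y); (15,8,x); (15,14,y)


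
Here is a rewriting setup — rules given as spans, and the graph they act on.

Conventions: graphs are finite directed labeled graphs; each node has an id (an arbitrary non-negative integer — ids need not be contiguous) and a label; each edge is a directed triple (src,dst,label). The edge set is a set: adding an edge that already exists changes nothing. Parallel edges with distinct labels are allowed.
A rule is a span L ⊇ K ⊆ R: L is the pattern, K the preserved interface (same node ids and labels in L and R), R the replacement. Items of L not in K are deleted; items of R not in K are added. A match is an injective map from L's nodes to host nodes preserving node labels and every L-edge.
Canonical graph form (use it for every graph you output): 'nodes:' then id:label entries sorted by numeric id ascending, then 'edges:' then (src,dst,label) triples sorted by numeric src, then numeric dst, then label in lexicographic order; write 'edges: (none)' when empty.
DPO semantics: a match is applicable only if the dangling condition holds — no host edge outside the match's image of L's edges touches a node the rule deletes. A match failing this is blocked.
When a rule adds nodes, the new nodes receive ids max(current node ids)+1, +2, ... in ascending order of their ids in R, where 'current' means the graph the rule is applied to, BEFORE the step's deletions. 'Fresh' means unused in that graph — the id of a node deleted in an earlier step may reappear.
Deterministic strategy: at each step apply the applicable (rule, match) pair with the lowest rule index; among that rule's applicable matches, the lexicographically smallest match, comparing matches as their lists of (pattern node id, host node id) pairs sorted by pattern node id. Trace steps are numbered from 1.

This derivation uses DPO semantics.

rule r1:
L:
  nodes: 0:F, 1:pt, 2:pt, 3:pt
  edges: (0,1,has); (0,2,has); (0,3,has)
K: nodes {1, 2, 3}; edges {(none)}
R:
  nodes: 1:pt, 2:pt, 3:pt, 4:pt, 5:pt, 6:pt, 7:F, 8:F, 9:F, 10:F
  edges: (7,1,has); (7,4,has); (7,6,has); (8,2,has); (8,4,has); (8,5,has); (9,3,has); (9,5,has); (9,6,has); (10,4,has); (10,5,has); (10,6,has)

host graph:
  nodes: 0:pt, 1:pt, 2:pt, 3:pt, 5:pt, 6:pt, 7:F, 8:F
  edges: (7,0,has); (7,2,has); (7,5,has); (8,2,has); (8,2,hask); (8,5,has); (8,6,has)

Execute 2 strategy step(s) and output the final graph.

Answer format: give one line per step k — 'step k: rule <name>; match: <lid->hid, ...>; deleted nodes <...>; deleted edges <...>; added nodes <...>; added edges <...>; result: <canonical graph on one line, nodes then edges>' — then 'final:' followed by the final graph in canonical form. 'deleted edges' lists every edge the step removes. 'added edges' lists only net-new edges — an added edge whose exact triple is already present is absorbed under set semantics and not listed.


step 1: rule r1; match: 0->7, 1->0, 2->2, 3->5; deleted nodes 7; deleted edges (7,0,has); (7,2,has); (7,5,has); added nodes 9, 10, 11, 12, 13, 14, 15; added edges (12,0,has); (12,9,has); (12,11,has); (13,2,has); (13,9,has); (13,10,has); (14,5,has); (14,10,has); (14,11,has); (15,9,has); (15,10,has); (15,11,has); result: nodes: 0:pt, 1:pt, 2:pt, 3:pt, 5:pt, 6:pt, 8:F, 9:pt, 10:pt, 11:pt, 12:F, 13:F, 14:F, 15:F edges: (8,2,has); (8,2,hask); (8,5,has); (8,6,has); (12,0,has); (12,9,has); (12,11,has); (13,2,has); (13,9,has); (13,10,has); (14,5,has); (14,10,has); (14,11,has); (15,9,has); (15,10,has); (15,11,has)
step 2: rule r1; match: 0->12, 1->0, 2->9, 3->11; deleted nodes 12; deleted edges (12,0,has); (12,9,has); (12,11,has); added nodes 16, 17, 18, 19, 20, 21, 22; added edges (19,0,has); (19,16,has); (19,18,has); (20,9,has); (20,16,has); (20,17,has); (21,11,has); (21,17,has); (21,18,has); (22,16,has); (22,17,has); (22,18,has); result: nodes: 0:pt, 1:pt, 2:pt, 3:pt, 5:pt, 6:pt, 8:F, 9:pt, 10:pt, 11:pt, 13:F, 14:F, 15:F, 16:pt, 17:pt, 18:pt, 19:F, 20:F, 21:F, 22:F edges: (8,2,has); (8,2,hask); (8,5,has); (8,6,has); (13,2,has); (13,9,has); (13,10,has); (14,5,has); (14,10,has); (14,11,has); (15,9,has); (15,10,has); (15,11,has); (19,0,has); (19,16,has); (19,18,has); (20,9,has); (20,16,has); (20,17,has); (21,11,has); (21,17,has); (21,18,has); (22,16,has); (22,17,has); (22,18,has)
final:
nodes: 0:pt, 1:pt, 2:pt, 3:pt, 5:pt, 6:pt, 8:F, 9:pt, 10:pt, 11:pt, 13:F, 14:F, 15:F, 16:pt, 17:pt, 18:pt, 19:F, 20:F, 21:F, 22:F
edges: (8,2,has); (8,2,hask); (8,5,has); (8,6,has); (13,2,has); (13,9,has); (13,10,has); (14,5,has); (14,10,has); (14,11,has); (15,9,has); (15,10,has); (15,11,has); (19,0,has); (19,16,has); (19,18,has); (20,9,has); (20,16,has); (20,17,has); (21,11,has); (21,17,has); (21,18,has); (22,16,has); (22,17,has); (22,18,has)
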